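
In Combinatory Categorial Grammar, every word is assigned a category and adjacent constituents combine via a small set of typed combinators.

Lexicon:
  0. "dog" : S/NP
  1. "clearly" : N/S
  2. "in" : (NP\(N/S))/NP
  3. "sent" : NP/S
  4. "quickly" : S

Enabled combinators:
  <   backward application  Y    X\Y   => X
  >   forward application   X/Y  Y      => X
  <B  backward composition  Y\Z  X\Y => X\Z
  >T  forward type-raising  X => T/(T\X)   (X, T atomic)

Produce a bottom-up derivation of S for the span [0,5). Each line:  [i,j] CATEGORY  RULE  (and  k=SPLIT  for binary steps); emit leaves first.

[0,1] S/NP  lex  "dog"
[1,2] N/S  lex  "clearly"
[2,3] (NP\(N/S))/NP  lex  "in"
[3,4] NP/S  lex  "sent"
[4,5] S  lex  "quickly"
[3,5] NP  >  k=4
[2,5] NP\(N/S)  >  k=3
[1,5] NP  <  k=2
[0,5] S  >  k=1

[0,5] S   >
  [0,1] "dog" : S/NP
  [1,5] NP   <
    [1,2] "clearly" : N/S
    [2,5] NP\(N/S)   >
      [2,3] "in" : (NP\(N/S))/NP
      [3,5] NP   >
        [3,4] "sent" : NP/S
        [4,5] "quickly" : S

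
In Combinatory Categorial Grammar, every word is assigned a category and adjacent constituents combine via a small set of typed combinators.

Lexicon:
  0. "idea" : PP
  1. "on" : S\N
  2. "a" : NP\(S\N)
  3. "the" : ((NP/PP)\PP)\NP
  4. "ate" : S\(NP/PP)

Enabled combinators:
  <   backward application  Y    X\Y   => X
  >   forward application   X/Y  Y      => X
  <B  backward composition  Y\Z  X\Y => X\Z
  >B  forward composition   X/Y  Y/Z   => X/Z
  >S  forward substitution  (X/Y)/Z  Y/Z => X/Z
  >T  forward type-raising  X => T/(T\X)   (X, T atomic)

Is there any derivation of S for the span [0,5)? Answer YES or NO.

[0,5] S   <
  [0,4] NP/PP   <
    [0,1] "idea" : PP
    [1,4] (NP/PP)\PP   <
      [1,3] NP   <
        [1,2] "on" : S\N
        [2,3] "a" : NP\(S\N)
      [3,4] "the" : ((NP/PP)\PP)\NP
  [4,5] "ate" : S\(NP/PP)

YES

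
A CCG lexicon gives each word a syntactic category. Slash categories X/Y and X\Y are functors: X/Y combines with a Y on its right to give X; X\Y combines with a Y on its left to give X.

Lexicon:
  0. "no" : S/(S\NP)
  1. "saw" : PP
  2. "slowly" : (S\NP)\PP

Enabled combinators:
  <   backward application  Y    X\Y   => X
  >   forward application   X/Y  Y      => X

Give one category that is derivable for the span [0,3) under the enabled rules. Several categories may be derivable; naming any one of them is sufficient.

S

[0,3] S   >
  [0,1] "no" : S/(S\NP)
  [1,3] S\NP   <
    [1,2] "saw" : PP
    [2,3] "slowly" : (S\NP)\PP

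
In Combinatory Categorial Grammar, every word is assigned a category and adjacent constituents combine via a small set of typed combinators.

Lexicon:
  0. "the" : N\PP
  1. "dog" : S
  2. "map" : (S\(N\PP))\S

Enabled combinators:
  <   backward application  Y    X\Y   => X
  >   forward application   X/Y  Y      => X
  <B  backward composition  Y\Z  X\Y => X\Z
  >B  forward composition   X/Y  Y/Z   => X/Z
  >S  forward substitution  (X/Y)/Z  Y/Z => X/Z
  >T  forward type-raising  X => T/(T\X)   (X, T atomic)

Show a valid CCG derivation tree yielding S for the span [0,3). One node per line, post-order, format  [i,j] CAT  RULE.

[0,1] N\PP  lex  "the"
[1,2] S  lex  "dog"
[2,3] (S\(N\PP))\S  lex  "map"
[1,3] S\(N\PP)  <  k=2
[0,3] S  <  k=1

[0,3] S   <
  [0,1] "the" : N\PP
  [1,3] S\(N\PP)   <
    [1,2] "dog" : S
    [2,3] "map" : (S\(N\PP))\S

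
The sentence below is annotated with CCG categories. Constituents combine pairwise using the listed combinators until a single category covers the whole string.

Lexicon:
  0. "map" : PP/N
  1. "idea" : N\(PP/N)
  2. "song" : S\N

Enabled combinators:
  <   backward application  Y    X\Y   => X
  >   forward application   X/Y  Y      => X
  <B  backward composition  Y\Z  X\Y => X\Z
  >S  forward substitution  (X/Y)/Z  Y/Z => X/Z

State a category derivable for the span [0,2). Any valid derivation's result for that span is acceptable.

[0,3] S   <
  [0,2] N   <
    [0,1] "map" : PP/N
    [1,2] "idea" : N\(PP/N)
  [2,3] "song" : S\N

N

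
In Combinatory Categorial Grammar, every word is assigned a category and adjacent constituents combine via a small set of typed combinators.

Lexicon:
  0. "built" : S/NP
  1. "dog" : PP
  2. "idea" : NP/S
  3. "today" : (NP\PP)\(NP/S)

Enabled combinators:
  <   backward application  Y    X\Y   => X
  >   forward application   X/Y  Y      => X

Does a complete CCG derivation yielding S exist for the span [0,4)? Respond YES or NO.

YES

[0,4] S   >
  [0,1] "built" : S/NP
  [1,4] NP   <
    [1,2] "dog" : PP
    [2,4] NP\PP   <
      [2,3] "idea" : NP/S
      [3,4] "today" : (NP\PP)\(NP/S)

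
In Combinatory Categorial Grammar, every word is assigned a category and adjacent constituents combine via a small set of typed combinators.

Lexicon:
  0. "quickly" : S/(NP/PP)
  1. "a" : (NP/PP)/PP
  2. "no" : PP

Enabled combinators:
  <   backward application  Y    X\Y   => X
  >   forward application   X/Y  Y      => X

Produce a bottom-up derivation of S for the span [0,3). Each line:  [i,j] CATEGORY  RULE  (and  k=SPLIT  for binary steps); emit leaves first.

[0,3] S   >
  [0,1] "quickly" : S/(NP/PP)
  [1,3] NP/PP   >
    [1,2] "a" : (NP/PP)/PP
    [2,3] "no" : PP

[0,1] S/(NP/PP)  lex  "quickly"
[1,2] (NP/PP)/PP  lex  "a"
[2,3] PP  lex  "no"
[1,3] NP/PP  >  k=2
[0,3] S  >  k=1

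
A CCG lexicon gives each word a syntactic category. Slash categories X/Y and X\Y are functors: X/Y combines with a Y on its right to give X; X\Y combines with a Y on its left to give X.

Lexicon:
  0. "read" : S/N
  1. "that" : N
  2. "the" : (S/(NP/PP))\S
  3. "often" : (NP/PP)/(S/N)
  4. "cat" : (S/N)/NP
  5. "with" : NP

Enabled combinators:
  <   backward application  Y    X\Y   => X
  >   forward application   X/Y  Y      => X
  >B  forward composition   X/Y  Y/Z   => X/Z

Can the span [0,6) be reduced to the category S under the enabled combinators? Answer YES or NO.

YES

[0,6] S   >
  [0,3] S/(NP/PP)   <
    [0,2] S   >
      [0,1] "read" : S/N
      [1,2] "that" : N
    [2,3] "the" : (S/(NP/PP))\S
  [3,6] NP/PP   >
    [3,4] "often" : (NP/PP)/(S/N)
    [4,6] S/N   >
      [4,5] "cat" : (S/N)/NP
      [5,6] "with" : NP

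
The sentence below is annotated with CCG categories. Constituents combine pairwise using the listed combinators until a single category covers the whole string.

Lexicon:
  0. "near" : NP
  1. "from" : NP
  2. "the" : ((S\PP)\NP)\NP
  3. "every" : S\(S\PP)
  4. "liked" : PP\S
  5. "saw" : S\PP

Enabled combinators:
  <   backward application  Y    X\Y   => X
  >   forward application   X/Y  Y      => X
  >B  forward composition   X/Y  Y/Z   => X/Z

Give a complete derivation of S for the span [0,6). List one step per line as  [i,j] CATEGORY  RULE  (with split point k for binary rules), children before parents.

[0,1] NP  lex  "near"
[1,2] NP  lex  "from"
[2,3] ((S\PP)\NP)\NP  lex  "the"
[1,3] (S\PP)\NP  <  k=2
[0,3] S\PP  <  k=1
[3,4] S\(S\PP)  lex  "every"
[0,4] S  <  k=3
[4,5] PP\S  lex  "liked"
[0,5] PP  <  k=4
[5,6] S\PP  lex  "saw"
[0,6] S  <  k=5

[0,6] S   <
  [0,5] PP   <
    [0,4] S   <
      [0,3] S\PP   <
        [0,1] "near" : NP
        [1,3] (S\PP)\NP   <
          [1,2] "from" : NP
          [2,3] "the" : ((S\PP)\NP)\NP
      [3,4] "every" : S\(S\PP)
    [4,5] "liked" : PP\S
  [5,6] "saw" : S\PP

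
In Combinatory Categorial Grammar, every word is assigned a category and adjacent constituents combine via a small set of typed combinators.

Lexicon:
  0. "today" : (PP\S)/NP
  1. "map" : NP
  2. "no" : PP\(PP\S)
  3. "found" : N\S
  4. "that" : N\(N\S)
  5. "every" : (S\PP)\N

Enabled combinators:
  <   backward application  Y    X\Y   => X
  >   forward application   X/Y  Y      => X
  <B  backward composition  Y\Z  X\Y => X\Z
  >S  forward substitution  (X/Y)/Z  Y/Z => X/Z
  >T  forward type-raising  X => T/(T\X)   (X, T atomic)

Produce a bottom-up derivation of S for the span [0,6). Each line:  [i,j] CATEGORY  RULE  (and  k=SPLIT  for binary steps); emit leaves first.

[0,1] (PP\S)/NP  lex  "today"
[1,2] NP  lex  "map"
[0,2] PP\S  >  k=1
[2,3] PP\(PP\S)  lex  "no"
[0,3] PP  <  k=2
[3,4] N\S  lex  "found"
[4,5] N\(N\S)  lex  "that"
[3,5] N  <  k=4
[5,6] (S\PP)\N  lex  "every"
[3,6] S\PP  <  k=5
[0,6] S  <  k=3

[0,6] S   <
  [0,3] PP   <
    [0,2] PP\S   >
      [0,1] "today" : (PP\S)/NP
      [1,2] "map" : NP
    [2,3] "no" : PP\(PP\S)
  [3,6] S\PP   <
    [3,5] N   <
      [3,4] "found" : N\S
      [4,5] "that" : N\(N\S)
    [5,6] "every" : (S\PP)\N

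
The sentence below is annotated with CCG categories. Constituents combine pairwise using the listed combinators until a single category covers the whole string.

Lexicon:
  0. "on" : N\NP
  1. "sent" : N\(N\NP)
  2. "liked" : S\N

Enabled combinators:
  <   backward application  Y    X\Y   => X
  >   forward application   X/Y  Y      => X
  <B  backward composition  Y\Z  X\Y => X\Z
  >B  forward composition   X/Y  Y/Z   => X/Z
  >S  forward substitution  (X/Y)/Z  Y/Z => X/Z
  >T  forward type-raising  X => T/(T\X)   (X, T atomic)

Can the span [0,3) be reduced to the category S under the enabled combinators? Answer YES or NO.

[0,3] S   <
  [0,2] N   <
    [0,1] "on" : N\NP
    [1,2] "sent" : N\(N\NP)
  [2,3] "liked" : S\N

YES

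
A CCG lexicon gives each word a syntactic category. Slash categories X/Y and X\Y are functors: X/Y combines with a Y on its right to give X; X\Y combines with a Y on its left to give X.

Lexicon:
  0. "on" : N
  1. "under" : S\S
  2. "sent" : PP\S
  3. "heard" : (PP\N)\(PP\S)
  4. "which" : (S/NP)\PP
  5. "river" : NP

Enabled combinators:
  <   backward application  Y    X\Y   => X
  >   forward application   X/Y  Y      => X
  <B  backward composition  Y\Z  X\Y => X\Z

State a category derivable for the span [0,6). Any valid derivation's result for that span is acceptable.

S

[0,6] S   >
  [0,5] S/NP   <
    [0,4] PP   <
      [0,1] "on" : N
      [1,4] PP\N   <
        [1,3] PP\S   <B
          [1,2] "under" : S\S
          [2,3] "sent" : PP\S
        [3,4] "heard" : (PP\N)\(PP\S)
    [4,5] "which" : (S/NP)\PP
  [5,6] "river" : NP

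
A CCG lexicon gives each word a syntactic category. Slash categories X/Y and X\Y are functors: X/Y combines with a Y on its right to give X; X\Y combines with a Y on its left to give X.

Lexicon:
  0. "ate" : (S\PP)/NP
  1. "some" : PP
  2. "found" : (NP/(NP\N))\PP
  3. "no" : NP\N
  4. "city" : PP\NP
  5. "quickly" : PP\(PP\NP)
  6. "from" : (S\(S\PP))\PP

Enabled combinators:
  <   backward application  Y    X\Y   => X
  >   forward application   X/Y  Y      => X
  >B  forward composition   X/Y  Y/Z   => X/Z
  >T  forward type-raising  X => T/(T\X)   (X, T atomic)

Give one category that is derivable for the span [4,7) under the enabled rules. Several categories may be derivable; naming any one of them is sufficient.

S\(S\PP)

[0,7] S   <
  [0,4] S\PP   >
    [0,1] "ate" : (S\PP)/NP
    [1,4] NP   >
      [1,3] NP/(NP\N)   <
        [1,2] "some" : PP
        [2,3] "found" : (NP/(NP\N))\PP
      [3,4] "no" : NP\N
  [4,7] S\(S\PP)   <
    [4,6] PP   <
      [4,5] "city" : PP\NP
      [5,6] "quickly" : PP\(PP\NP)
    [6,7] "from" : (S\(S\PP))\PP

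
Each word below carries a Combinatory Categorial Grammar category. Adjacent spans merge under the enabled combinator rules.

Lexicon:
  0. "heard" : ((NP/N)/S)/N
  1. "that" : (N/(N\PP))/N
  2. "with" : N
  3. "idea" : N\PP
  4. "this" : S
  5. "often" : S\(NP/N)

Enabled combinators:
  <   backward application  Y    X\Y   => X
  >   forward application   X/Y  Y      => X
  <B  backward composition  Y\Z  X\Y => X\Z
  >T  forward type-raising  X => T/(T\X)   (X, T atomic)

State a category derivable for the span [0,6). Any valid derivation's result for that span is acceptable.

S

[0,6] S   <
  [0,5] NP/N   >
    [0,4] (NP/N)/S   >
      [0,1] "heard" : ((NP/N)/S)/N
      [1,4] N   >
        [1,3] N/(N\PP)   >
          [1,2] "that" : (N/(N\PP))/N
          [2,3] "with" : N
        [3,4] "idea" : N\PP
    [4,5] "this" : S
  [5,6] "often" : S\(NP/N)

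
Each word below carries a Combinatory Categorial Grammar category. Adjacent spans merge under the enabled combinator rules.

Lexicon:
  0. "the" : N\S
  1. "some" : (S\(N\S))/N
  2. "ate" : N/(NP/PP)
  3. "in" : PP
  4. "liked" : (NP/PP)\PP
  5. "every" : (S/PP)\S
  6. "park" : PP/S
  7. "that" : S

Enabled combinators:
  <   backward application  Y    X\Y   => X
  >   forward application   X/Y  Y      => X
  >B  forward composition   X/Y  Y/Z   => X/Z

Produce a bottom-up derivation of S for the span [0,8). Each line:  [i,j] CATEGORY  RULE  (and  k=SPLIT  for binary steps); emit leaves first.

[0,8] S   >
  [0,6] S/PP   <
    [0,5] S   <
      [0,1] "the" : N\S
      [1,5] S\(N\S)   >
        [1,2] "some" : (S\(N\S))/N
        [2,5] N   >
          [2,3] "ate" : N/(NP/PP)
          [3,5] NP/PP   <
            [3,4] "in" : PP
            [4,5] "liked" : (NP/PP)\PP
    [5,6] "every" : (S/PP)\S
  [6,8] PP   >
    [6,7] "park" : PP/S
    [7,8] "that" : S

[0,1] N\S  lex  "the"
[1,2] (S\(N\S))/N  lex  "some"
[2,3] N/(NP/PP)  lex  "ate"
[3,4] PP  lex  "in"
[4,5] (NP/PP)\PP  lex  "liked"
[3,5] NP/PP  <  k=4
[2,5] N  >  k=3
[1,5] S\(N\S)  >  k=2
[0,5] S  <  k=1
[5,6] (S/PP)\S  lex  "every"
[0,6] S/PP  <  k=5
[6,7] PP/S  lex  "park"
[7,8] S  lex  "that"
[6,8] PP  >  k=7
[0,8] S  >  k=6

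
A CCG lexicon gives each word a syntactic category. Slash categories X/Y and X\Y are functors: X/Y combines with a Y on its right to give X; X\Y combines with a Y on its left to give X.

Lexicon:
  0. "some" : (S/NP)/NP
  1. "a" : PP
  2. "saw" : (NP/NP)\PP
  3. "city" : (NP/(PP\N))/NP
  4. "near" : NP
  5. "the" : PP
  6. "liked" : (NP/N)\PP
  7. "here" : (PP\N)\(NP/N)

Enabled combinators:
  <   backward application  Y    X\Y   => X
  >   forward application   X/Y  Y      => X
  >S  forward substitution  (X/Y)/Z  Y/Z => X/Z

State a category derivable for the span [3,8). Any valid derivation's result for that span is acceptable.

NP

[0,8] S   >
  [0,3] S/NP   >S
    [0,1] "some" : (S/NP)/NP
    [1,3] NP/NP   <
      [1,2] "a" : PP
      [2,3] "saw" : (NP/NP)\PP
  [3,8] NP   >
    [3,5] NP/(PP\N)   >
      [3,4] "city" : (NP/(PP\N))/NP
      [4,5] "near" : NP
    [5,8] PP\N   <
      [5,7] NP/N   <
        [5,6] "the" : PP
        [6,7] "liked" : (NP/N)\PP
      [7,8] "here" : (PP\N)\(NP/N)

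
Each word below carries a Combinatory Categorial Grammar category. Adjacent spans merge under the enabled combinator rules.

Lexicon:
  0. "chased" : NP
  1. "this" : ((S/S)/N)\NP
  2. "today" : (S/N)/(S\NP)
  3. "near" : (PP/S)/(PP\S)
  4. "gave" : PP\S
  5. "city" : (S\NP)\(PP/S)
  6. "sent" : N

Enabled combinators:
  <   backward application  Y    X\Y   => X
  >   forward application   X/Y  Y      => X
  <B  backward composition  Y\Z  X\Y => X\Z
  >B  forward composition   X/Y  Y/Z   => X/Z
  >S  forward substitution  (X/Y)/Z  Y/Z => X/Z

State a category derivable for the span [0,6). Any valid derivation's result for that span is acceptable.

S/N

[0,7] S   >
  [0,6] S/N   >S
    [0,2] (S/S)/N   <
      [0,1] "chased" : NP
      [1,2] "this" : ((S/S)/N)\NP
    [2,6] S/N   >
      [2,3] "today" : (S/N)/(S\NP)
      [3,6] S\NP   <
        [3,5] PP/S   >
          [3,4] "near" : (PP/S)/(PP\S)
          [4,5] "gave" : PP\S
        [5,6] "city" : (S\NP)\(PP/S)
  [6,7] "sent" : N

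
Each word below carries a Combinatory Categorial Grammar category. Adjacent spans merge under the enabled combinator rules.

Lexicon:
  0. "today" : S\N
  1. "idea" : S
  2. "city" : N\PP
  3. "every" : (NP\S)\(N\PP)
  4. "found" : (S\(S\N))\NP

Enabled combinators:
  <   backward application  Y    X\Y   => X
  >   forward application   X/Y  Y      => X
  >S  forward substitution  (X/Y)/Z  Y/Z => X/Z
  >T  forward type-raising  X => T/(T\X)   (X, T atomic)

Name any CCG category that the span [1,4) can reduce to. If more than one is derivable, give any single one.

NP

[0,5] S   <
  [0,1] "today" : S\N
  [1,5] S\(S\N)   <
    [1,4] NP   <
      [1,2] "idea" : S
      [2,4] NP\S   <
        [2,3] "city" : N\PP
        [3,4] "every" : (NP\S)\(N\PP)
    [4,5] "found" : (S\(S\N))\NP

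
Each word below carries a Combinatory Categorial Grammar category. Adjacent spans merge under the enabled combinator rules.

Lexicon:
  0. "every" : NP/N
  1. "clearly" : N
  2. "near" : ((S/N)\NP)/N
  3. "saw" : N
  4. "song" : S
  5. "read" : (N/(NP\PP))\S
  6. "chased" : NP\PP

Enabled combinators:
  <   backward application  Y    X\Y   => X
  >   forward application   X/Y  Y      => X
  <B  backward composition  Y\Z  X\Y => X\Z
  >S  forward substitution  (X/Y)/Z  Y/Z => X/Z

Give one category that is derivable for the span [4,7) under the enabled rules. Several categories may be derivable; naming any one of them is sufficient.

N

[0,7] S   >
  [0,4] S/N   <
    [0,2] NP   >
      [0,1] "every" : NP/N
      [1,2] "clearly" : N
    [2,4] (S/N)\NP   >
      [2,3] "near" : ((S/N)\NP)/N
      [3,4] "saw" : N
  [4,7] N   >
    [4,6] N/(NP\PP)   <
      [4,5] "song" : S
      [5,6] "read" : (N/(NP\PP))\S
    [6,7] "chased" : NP\PP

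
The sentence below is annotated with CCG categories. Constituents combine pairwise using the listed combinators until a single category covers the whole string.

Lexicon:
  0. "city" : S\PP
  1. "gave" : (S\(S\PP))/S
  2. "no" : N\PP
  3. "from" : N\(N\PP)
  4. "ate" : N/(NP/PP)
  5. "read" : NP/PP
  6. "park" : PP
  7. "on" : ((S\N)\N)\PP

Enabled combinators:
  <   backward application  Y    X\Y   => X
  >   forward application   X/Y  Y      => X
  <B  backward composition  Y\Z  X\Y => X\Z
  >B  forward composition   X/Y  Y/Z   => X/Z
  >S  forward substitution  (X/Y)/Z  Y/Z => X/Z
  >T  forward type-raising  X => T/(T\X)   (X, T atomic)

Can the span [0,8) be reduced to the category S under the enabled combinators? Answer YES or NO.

[0,8] S   <
  [0,1] "city" : S\PP
  [1,8] S\(S\PP)   >
    [1,2] "gave" : (S\(S\PP))/S
    [2,8] S   <
      [2,4] N   <
        [2,3] "no" : N\PP
        [3,4] "from" : N\(N\PP)
      [4,8] S\N   <
        [4,6] N   >
          [4,5] "ate" : N/(NP/PP)
          [5,6] "read" : NP/PP
        [6,8] (S\N)\N   <
          [6,7] "park" : PP
          [7,8] "on" : ((S\N)\N)\PP

YES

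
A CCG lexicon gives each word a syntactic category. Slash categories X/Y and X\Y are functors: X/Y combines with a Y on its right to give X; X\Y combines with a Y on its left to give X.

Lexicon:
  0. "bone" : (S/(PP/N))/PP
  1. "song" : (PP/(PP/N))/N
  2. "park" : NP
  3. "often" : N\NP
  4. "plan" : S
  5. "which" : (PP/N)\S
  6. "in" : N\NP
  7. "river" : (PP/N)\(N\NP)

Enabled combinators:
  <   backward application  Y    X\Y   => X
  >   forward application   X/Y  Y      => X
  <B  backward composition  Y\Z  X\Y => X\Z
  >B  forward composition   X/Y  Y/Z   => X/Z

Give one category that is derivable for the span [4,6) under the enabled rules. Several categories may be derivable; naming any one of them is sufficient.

[0,8] S   >
  [0,6] S/(PP/N)   >
    [0,1] "bone" : (S/(PP/N))/PP
    [1,6] PP   >
      [1,4] PP/(PP/N)   >
        [1,2] "song" : (PP/(PP/N))/N
        [2,4] N   <
          [2,3] "park" : NP
          [3,4] "often" : N\NP
      [4,6] PP/N   <
        [4,5] "plan" : S
        [5,6] "which" : (PP/N)\S
  [6,8] PP/N   <
    [6,7] "in" : N\NP
    [7,8] "river" : (PP/N)\(N\NP)

PP/N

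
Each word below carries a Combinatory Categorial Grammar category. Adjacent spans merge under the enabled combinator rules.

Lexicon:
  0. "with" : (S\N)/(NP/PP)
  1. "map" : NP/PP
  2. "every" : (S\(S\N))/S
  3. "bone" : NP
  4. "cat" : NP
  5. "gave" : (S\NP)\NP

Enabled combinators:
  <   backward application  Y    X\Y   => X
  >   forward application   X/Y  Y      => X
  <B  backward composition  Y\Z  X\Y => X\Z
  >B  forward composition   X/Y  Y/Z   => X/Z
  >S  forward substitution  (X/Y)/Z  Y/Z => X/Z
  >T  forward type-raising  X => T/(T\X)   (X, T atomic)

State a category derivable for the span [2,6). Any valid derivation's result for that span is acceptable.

S\(S\N)

[0,6] S   <
  [0,2] S\N   >
    [0,1] "with" : (S\N)/(NP/PP)
    [1,2] "map" : NP/PP
  [2,6] S\(S\N)   >
    [2,3] "every" : (S\(S\N))/S
    [3,6] S   >
      [3,4] S/(S\NP)   >T
        [3,4] "bone" : NP
      [4,6] S\NP   <
        [4,5] "cat" : NP
        [5,6] "gave" : (S\NP)\NP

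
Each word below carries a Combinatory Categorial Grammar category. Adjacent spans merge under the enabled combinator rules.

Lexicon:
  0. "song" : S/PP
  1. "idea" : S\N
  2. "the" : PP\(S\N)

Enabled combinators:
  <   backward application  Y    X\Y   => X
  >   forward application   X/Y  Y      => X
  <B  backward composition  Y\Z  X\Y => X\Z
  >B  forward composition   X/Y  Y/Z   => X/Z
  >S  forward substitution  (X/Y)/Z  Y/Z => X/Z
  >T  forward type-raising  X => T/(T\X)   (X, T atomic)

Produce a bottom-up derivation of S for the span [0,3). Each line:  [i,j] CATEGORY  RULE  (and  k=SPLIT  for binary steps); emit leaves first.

[0,3] S   >
  [0,1] "song" : S/PP
  [1,3] PP   <
    [1,2] "idea" : S\N
    [2,3] "the" : PP\(S\N)

[0,1] S/PP  lex  "song"
[1,2] S\N  lex  "idea"
[2,3] PP\(S\N)  lex  "the"
[1,3] PP  <  k=2
[0,3] S  >  k=1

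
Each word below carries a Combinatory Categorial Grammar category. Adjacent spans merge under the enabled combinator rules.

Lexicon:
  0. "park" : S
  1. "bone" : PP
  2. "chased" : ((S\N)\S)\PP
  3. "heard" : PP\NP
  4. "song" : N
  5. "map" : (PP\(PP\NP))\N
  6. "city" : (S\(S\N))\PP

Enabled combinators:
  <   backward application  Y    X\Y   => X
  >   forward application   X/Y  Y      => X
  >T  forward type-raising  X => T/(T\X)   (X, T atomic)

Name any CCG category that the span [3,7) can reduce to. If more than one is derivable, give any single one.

[0,7] S   <
  [0,3] S\N   <
    [0,1] "park" : S
    [1,3] (S\N)\S   <
      [1,2] "bone" : PP
      [2,3] "chased" : ((S\N)\S)\PP
  [3,7] S\(S\N)   <
    [3,6] PP   <
      [3,4] "heard" : PP\NP
      [4,6] PP\(PP\NP)   <
        [4,5] "song" : N
        [5,6] "map" : (PP\(PP\NP))\N
    [6,7] "city" : (S\(S\N))\PP

S\(S\N)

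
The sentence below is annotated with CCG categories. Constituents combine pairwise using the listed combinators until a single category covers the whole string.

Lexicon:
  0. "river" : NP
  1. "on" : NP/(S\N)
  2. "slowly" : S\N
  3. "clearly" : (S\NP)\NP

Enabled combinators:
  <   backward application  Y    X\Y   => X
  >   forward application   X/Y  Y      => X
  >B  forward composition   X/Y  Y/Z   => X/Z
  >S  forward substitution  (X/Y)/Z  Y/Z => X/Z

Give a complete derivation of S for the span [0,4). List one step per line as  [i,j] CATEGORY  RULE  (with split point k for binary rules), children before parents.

[0,4] S   <
  [0,1] "river" : NP
  [1,4] S\NP   <
    [1,3] NP   >
      [1,2] "on" : NP/(S\N)
      [2,3] "slowly" : S\N
    [3,4] "clearly" : (S\NP)\NP

[0,1] NP  lex  "river"
[1,2] NP/(S\N)  lex  "on"
[2,3] S\N  lex  "slowly"
[1,3] NP  >  k=2
[3,4] (S\NP)\NP  lex  "clearly"
[1,4] S\NP  <  k=3
[0,4] S  <  k=1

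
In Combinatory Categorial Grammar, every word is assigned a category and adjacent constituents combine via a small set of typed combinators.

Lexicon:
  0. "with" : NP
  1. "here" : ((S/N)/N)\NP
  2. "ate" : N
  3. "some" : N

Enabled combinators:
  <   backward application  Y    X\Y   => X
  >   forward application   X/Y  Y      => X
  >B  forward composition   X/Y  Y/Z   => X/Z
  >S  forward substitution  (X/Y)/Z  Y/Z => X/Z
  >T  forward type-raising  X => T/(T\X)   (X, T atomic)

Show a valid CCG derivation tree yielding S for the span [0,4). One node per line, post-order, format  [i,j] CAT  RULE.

[0,4] S   >
  [0,3] S/N   >
    [0,2] (S/N)/N   <
      [0,1] "with" : NP
      [1,2] "here" : ((S/N)/N)\NP
    [2,3] "ate" : N
  [3,4] "some" : N

[0,1] NP  lex  "with"
[1,2] ((S/N)/N)\NP  lex  "here"
[0,2] (S/N)/N  <  k=1
[2,3] N  lex  "ate"
[0,3] S/N  >  k=2
[3,4] N  lex  "some"
[0,4] S  >  k=3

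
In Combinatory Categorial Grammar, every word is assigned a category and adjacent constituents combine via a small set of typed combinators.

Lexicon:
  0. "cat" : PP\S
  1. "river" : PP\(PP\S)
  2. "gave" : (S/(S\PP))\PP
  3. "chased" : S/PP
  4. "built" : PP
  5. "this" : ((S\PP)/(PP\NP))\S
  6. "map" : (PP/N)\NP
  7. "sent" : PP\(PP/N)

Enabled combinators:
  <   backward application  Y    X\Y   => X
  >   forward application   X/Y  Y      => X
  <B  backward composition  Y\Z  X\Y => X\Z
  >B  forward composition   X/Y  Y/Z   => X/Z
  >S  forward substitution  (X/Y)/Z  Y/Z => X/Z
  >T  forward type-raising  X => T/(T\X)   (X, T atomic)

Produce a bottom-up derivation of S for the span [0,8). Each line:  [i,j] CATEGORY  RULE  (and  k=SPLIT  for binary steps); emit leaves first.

[0,1] PP\S  lex  "cat"
[1,2] PP\(PP\S)  lex  "river"
[0,2] PP  <  k=1
[2,3] (S/(S\PP))\PP  lex  "gave"
[0,3] S/(S\PP)  <  k=2
[3,4] S/PP  lex  "chased"
[4,5] PP  lex  "built"
[3,5] S  >  k=4
[5,6] ((S\PP)/(PP\NP))\S  lex  "this"
[3,6] (S\PP)/(PP\NP)  <  k=5
[6,7] (PP/N)\NP  lex  "map"
[7,8] PP\(PP/N)  lex  "sent"
[6,8] PP\NP  <B  k=7
[3,8] S\PP  >  k=6
[0,8] S  >  k=3

[0,8] S   >
  [0,3] S/(S\PP)   <
    [0,2] PP   <
      [0,1] "cat" : PP\S
      [1,2] "river" : PP\(PP\S)
    [2,3] "gave" : (S/(S\PP))\PP
  [3,8] S\PP   >
    [3,6] (S\PP)/(PP\NP)   <
      [3,5] S   >
        [3,4] "chased" : S/PP
        [4,5] "built" : PP
      [5,6] "this" : ((S\PP)/(PP\NP))\S
    [6,8] PP\NP   <B
      [6,7] "map" : (PP/N)\NP
      [7,8] "sent" : PP\(PP/N)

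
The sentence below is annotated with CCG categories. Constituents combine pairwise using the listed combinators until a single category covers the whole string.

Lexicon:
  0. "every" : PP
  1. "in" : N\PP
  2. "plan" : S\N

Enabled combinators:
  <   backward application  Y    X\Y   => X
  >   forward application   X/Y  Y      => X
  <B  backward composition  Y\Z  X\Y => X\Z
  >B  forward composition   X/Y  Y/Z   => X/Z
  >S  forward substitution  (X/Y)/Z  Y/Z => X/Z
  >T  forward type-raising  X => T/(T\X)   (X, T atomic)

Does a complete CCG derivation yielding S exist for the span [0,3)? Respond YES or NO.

[0,3] S   <
  [0,2] N   <
    [0,1] "every" : PP
    [1,2] "in" : N\PP
  [2,3] "plan" : S\N

YES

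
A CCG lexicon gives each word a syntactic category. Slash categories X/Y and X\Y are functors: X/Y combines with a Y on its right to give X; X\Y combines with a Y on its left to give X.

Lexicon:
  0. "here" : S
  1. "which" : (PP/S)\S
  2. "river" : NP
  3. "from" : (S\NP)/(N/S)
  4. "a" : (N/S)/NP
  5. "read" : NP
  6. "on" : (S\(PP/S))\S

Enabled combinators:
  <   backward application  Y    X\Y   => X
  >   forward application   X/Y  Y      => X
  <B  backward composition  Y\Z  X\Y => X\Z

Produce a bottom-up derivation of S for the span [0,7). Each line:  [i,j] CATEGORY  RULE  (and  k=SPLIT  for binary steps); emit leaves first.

[0,7] S   <
  [0,2] PP/S   <
    [0,1] "here" : S
    [1,2] "which" : (PP/S)\S
  [2,7] S\(PP/S)   <
    [2,6] S   <
      [2,3] "river" : NP
      [3,6] S\NP   >
        [3,4] "from" : (S\NP)/(N/S)
        [4,6] N/S   >
          [4,5] "a" : (N/S)/NP
          [5,6] "read" : NP
    [6,7] "on" : (S\(PP/S))\S

[0,1] S  lex  "here"
[1,2] (PP/S)\S  lex  "which"
[0,2] PP/S  <  k=1
[2,3] NP  lex  "river"
[3,4] (S\NP)/(N/S)  lex  "from"
[4,5] (N/S)/NP  lex  "a"
[5,6] NP  lex  "read"
[4,6] N/S  >  k=5
[3,6] S\NP  >  k=4
[2,6] S  <  k=3
[6,7] (S\(PP/S))\S  lex  "on"
[2,7] S\(PP/S)  <  k=6
[0,7] S  <  k=2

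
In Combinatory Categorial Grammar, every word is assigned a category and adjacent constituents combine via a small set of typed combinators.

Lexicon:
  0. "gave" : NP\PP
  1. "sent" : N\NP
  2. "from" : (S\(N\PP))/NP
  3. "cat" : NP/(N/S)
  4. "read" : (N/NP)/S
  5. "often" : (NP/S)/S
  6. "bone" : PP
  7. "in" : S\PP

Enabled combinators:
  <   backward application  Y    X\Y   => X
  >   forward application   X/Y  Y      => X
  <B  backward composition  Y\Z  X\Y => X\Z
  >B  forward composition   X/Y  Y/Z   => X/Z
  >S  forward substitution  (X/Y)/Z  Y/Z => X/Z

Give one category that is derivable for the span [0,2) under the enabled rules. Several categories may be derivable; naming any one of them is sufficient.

N\PP

[0,8] S   <
  [0,2] N\PP   <B
    [0,1] "gave" : NP\PP
    [1,2] "sent" : N\NP
  [2,8] S\(N\PP)   >
    [2,3] "from" : (S\(N\PP))/NP
    [3,8] NP   >
      [3,4] "cat" : NP/(N/S)
      [4,8] N/S   >S
        [4,5] "read" : (N/NP)/S
        [5,8] NP/S   >
          [5,6] "often" : (NP/S)/S
          [6,8] S   <
            [6,7] "bone" : PP
            [7,8] "in" : S\PP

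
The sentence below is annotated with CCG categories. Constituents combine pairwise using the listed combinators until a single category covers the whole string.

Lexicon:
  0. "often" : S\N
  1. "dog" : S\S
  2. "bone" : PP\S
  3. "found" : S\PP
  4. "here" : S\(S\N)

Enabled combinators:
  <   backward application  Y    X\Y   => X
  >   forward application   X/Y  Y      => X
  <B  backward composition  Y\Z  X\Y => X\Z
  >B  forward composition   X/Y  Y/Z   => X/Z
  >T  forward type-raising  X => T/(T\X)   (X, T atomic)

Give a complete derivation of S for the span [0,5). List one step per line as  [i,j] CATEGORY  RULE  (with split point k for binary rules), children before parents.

[0,5] S   <
  [0,4] S\N   <B
    [0,3] PP\N   <B
      [0,2] S\N   <B
        [0,1] "often" : S\N
        [1,2] "dog" : S\S
      [2,3] "bone" : PP\S
    [3,4] "found" : S\PP
  [4,5] "here" : S\(S\N)

[0,1] S\N  lex  "often"
[1,2] S\S  lex  "dog"
[0,2] S\N  <B  k=1
[2,3] PP\S  lex  "bone"
[0,3] PP\N  <B  k=2
[3,4] S\PP  lex  "found"
[0,4] S\N  <B  k=3
[4,5] S\(S\N)  lex  "here"
[0,5] S  <  k=4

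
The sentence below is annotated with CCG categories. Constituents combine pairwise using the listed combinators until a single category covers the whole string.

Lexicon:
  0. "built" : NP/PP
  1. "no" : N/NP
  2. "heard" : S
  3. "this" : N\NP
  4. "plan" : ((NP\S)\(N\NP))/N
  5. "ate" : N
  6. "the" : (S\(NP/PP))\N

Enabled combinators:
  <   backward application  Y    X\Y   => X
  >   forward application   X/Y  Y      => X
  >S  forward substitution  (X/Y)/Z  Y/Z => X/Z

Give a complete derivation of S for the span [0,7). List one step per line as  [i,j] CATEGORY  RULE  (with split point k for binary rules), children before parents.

[0,1] NP/PP  lex  "built"
[1,2] N/NP  lex  "no"
[2,3] S  lex  "heard"
[3,4] N\NP  lex  "this"
[4,5] ((NP\S)\(N\NP))/N  lex  "plan"
[5,6] N  lex  "ate"
[4,6] (NP\S)\(N\NP)  >  k=5
[3,6] NP\S  <  k=4
[2,6] NP  <  k=3
[1,6] N  >  k=2
[6,7] (S\(NP/PP))\N  lex  "the"
[1,7] S\(NP/PP)  <  k=6
[0,7] S  <  k=1

[0,7] S   <
  [0,1] "built" : NP/PP
  [1,7] S\(NP/PP)   <
    [1,6] N   >
      [1,2] "no" : N/NP
      [2,6] NP   <
        [2,3] "heard" : S
        [3,6] NP\S   <
          [3,4] "this" : N\NP
          [4,6] (NP\S)\(N\NP)   >
            [4,5] "plan" : ((NP\S)\(N\NP))/N
            [5,6] "ate" : N
    [6,7] "the" : (S\(NP/PP))\N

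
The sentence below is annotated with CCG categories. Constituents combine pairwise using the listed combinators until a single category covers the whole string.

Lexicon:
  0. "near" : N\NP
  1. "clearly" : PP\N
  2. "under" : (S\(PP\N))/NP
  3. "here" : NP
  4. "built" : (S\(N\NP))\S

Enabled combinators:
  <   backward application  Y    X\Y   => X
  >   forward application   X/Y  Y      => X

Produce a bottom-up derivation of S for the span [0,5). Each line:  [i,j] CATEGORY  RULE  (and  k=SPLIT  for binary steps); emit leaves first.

[0,1] N\NP  lex  "near"
[1,2] PP\N  lex  "clearly"
[2,3] (S\(PP\N))/NP  lex  "under"
[3,4] NP  lex  "here"
[2,4] S\(PP\N)  >  k=3
[1,4] S  <  k=2
[4,5] (S\(N\NP))\S  lex  "built"
[1,5] S\(N\NP)  <  k=4
[0,5] S  <  k=1

[0,5] S   <
  [0,1] "near" : N\NP
  [1,5] S\(N\NP)   <
    [1,4] S   <
      [1,2] "clearly" : PP\N
      [2,4] S\(PP\N)   >
        [2,3] "under" : (S\(PP\N))/NP
        [3,4] "here" : NP
    [4,5] "built" : (S\(N\NP))\S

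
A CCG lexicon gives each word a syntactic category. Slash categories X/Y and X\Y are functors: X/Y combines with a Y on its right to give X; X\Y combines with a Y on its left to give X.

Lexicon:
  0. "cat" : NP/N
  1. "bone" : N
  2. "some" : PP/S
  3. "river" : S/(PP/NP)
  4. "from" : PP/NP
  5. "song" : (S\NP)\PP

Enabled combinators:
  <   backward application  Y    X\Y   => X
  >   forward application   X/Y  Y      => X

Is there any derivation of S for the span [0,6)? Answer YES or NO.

YES

[0,6] S   <
  [0,2] NP   >
    [0,1] "cat" : NP/N
    [1,2] "bone" : N
  [2,6] S\NP   <
    [2,5] PP   >
      [2,3] "some" : PP/S
      [3,5] S   >
        [3,4] "river" : S/(PP/NP)
        [4,5] "from" : PP/NP
    [5,6] "song" : (S\NP)\PP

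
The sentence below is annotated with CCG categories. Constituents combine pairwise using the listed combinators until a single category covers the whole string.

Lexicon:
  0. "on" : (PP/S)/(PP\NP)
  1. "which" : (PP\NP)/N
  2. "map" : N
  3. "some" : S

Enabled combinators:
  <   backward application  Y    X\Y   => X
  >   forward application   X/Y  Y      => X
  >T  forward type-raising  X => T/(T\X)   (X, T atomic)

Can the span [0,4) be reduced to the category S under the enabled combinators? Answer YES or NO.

NO

(PP/S)/(PP\NP) (PP\NP)/N N S
CKY chart[0,4] = {N/(N\PP), NP/(NP\PP), PP, PP/(PP\PP), S/(S\PP)}; S ∉ chart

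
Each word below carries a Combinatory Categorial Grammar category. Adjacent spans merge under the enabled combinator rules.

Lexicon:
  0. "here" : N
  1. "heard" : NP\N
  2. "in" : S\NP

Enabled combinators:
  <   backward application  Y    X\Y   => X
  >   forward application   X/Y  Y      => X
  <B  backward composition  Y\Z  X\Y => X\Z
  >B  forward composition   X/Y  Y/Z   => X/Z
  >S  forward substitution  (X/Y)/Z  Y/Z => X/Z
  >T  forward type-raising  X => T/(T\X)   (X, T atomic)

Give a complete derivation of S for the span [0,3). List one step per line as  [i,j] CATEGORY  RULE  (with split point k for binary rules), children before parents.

[0,1] N  lex  "here"
[0,1] S/(S\N)  >T
[1,2] NP\N  lex  "heard"
[2,3] S\NP  lex  "in"
[1,3] S\N  <B  k=2
[0,3] S  >  k=1

[0,3] S   >
  [0,1] S/(S\N)   >T
    [0,1] "here" : N
  [1,3] S\N   <B
    [1,2] "heard" : NP\N
    [2,3] "in" : S\NP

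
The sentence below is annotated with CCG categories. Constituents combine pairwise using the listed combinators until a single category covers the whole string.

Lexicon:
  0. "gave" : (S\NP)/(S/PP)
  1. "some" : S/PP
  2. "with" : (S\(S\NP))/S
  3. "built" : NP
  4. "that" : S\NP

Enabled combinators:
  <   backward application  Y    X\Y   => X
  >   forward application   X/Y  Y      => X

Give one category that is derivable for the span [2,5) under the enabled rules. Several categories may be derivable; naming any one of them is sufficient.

S\(S\NP)

[0,5] S   <
  [0,2] S\NP   >
    [0,1] "gave" : (S\NP)/(S/PP)
    [1,2] "some" : S/PP
  [2,5] S\(S\NP)   >
    [2,3] "with" : (S\(S\NP))/S
    [3,5] S   <
      [3,4] "built" : NP
      [4,5] "that" : S\NP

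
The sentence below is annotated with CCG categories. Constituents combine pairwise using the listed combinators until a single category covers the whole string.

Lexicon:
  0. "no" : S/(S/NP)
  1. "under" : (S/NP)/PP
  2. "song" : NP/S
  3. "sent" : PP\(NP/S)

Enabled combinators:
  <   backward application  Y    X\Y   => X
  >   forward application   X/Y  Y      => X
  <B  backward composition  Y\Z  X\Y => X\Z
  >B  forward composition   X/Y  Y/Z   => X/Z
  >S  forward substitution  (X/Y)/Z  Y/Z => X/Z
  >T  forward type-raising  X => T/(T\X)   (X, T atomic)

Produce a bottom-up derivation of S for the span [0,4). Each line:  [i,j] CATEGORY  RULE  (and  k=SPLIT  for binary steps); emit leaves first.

[0,4] S   >
  [0,2] S/PP   >B
    [0,1] "no" : S/(S/NP)
    [1,2] "under" : (S/NP)/PP
  [2,4] PP   <
    [2,3] "song" : NP/S
    [3,4] "sent" : PP\(NP/S)

[0,1] S/(S/NP)  lex  "no"
[1,2] (S/NP)/PP  lex  "under"
[0,2] S/PP  >B  k=1
[2,3] NP/S  lex  "song"
[3,4] PP\(NP/S)  lex  "sent"
[2,4] PP  <  k=3
[0,4] S  >  k=2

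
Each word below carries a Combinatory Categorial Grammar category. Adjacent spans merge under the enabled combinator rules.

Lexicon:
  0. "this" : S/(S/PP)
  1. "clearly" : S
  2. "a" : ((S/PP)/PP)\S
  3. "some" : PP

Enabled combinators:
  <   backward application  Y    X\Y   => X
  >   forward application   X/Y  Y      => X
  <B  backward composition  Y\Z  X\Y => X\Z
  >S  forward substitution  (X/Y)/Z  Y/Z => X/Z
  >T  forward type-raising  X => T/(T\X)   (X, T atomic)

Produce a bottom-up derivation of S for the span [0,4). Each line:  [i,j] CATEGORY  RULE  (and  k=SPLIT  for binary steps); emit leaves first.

[0,1] S/(S/PP)  lex  "this"
[1,2] S  lex  "clearly"
[2,3] ((S/PP)/PP)\S  lex  "a"
[1,3] (S/PP)/PP  <  k=2
[3,4] PP  lex  "some"
[1,4] S/PP  >  k=3
[0,4] S  >  k=1

[0,4] S   >
  [0,1] "this" : S/(S/PP)
  [1,4] S/PP   >
    [1,3] (S/PP)/PP   <
      [1,2] "clearly" : S
      [2,3] "a" : ((S/PP)/PP)\S
    [3,4] "some" : PP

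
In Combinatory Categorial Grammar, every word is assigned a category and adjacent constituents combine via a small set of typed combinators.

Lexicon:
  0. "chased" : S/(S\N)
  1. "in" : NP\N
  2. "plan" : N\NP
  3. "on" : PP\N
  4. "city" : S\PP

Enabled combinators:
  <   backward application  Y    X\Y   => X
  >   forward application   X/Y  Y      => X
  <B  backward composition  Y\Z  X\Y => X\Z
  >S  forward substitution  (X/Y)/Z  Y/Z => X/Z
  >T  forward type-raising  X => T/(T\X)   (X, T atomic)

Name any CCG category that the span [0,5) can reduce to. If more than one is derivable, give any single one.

S

[0,5] S   >
  [0,1] "chased" : S/(S\N)
  [1,5] S\N   <B
    [1,4] PP\N   <B
      [1,2] "in" : NP\N
      [2,4] PP\NP   <B
        [2,3] "plan" : N\NP
        [3,4] "on" : PP\N
    [4,5] "city" : S\PP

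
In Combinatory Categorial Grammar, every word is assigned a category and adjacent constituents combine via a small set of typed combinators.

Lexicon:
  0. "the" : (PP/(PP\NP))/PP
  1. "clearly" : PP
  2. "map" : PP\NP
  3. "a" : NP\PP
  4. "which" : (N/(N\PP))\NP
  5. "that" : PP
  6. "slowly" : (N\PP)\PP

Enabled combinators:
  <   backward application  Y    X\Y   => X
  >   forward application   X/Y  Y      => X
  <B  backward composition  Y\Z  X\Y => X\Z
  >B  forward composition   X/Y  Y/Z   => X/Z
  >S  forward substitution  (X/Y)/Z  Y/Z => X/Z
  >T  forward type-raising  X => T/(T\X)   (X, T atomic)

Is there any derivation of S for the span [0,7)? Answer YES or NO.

(PP/(PP\NP))/PP PP PP\NP NP\PP (N/(N\PP))\NP PP (N\PP)\PP
CKY chart[0,7] = {N, N/(N\N), NP/(NP\N), PP/(PP\N), S/(S\N)}; S ∉ chart

NO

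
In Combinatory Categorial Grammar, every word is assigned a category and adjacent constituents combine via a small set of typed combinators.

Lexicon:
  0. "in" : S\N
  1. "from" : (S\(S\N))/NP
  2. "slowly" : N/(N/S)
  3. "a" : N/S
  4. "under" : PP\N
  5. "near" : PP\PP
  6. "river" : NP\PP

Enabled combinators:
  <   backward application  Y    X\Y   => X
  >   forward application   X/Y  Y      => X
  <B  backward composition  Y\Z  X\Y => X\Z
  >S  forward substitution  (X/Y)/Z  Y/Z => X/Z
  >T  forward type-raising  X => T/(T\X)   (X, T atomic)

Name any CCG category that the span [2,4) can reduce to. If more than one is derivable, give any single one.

[0,7] S   <
  [0,1] "in" : S\N
  [1,7] S\(S\N)   >
    [1,2] "from" : (S\(S\N))/NP
    [2,7] NP   <
      [2,6] PP   <
        [2,4] N   >
          [2,3] "slowly" : N/(N/S)
          [3,4] "a" : N/S
        [4,6] PP\N   <B
          [4,5] "under" : PP\N
          [5,6] "near" : PP\PP
      [6,7] "river" : NP\PP

N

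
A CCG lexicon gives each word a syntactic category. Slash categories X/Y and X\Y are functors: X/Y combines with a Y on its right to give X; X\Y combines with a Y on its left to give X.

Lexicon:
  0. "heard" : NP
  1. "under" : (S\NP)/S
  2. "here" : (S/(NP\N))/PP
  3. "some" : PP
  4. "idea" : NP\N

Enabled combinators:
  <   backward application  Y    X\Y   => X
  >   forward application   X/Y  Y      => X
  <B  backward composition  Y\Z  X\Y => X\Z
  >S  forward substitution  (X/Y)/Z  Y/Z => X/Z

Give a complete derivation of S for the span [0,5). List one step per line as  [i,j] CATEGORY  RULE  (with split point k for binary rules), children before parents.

[0,1] NP  lex  "heard"
[1,2] (S\NP)/S  lex  "under"
[2,3] (S/(NP\N))/PP  lex  "here"
[3,4] PP  lex  "some"
[2,4] S/(NP\N)  >  k=3
[4,5] NP\N  lex  "idea"
[2,5] S  >  k=4
[1,5] S\NP  >  k=2
[0,5] S  <  k=1

[0,5] S   <
  [0,1] "heard" : NP
  [1,5] S\NP   >
    [1,2] "under" : (S\NP)/S
    [2,5] S   >
      [2,4] S/(NP\N)   >
        [2,3] "here" : (S/(NP\N))/PP
        [3,4] "some" : PP
      [4,5] "idea" : NP\N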